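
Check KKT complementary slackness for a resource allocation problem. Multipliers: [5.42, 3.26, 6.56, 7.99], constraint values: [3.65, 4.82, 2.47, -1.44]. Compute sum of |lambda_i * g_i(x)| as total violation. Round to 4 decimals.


KKT complementary slackness check:
lambda_1 * g_1 = 5.42 * 3.65 = 19.783
lambda_2 * g_2 = 3.26 * 4.82 = 15.7132
lambda_3 * g_3 = 6.56 * 2.47 = 16.2032
lambda_4 * g_4 = 7.99 * -1.44 = -11.5056
Total violation = 19.783 + 15.7132 + 16.2032 + 11.5056 = 63.205


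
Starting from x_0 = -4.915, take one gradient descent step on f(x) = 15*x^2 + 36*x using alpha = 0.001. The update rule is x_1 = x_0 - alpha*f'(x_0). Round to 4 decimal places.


We compute the gradient at x_0 and apply the update.
f'(x) = 30*x + 36
f'(-4.915) = 30*-4.915 + 36 = -111.45
x_1 = -4.915 - 0.001*-111.45 = -4.8036


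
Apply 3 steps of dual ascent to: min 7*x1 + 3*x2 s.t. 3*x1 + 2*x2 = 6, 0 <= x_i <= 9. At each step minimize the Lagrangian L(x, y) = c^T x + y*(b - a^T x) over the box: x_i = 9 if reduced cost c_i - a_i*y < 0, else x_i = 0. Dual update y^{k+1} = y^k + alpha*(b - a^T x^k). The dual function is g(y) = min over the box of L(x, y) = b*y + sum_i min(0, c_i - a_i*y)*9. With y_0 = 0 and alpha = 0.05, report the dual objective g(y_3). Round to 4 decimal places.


Dual ascent for LP: min 7*x1 + 3*x2, 3*x1 + 2*x2 = 6, 0 <= x_i <= 9
Step 1: y^k = 0.0, reduced costs: (7.0, 3.0)
  x^k = (0.0, 0.0), subgradient = b - a^T x = 6.0
  y^{k+1} = 0.0 + 0.05*6.0 = 0.3
Step 2: y^k = 0.3, reduced costs: (6.1, 2.4)
  x^k = (0.0, 0.0), subgradient = b - a^T x = 6.0
  y^{k+1} = 0.3 + 0.05*6.0 = 0.6
Step 3: y^k = 0.6, reduced costs: (5.2, 1.8)
  x^k = (0.0, 0.0), subgradient = b - a^T x = 6.0
  y^{k+1} = 0.6 + 0.05*6.0 = 0.9
Dual objective at y_3 = 0.9: reduced costs (4.3, 1.2), box minimizer x = (0.0, 0.0)
g(y_3) = b*y + (c1 - a1*y)*x1 + (c2 - a2*y)*x2 = 6*0.9 + 4.3*0.0 + 1.2*0.0 = 5.4 + 0.0 + 0.0 = 5.4


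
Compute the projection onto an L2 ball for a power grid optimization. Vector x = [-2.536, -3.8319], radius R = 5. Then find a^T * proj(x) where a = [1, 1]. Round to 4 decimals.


Step 1: Compute ||x|| (intermediates to 6 decimals).
||x|| = sqrt((-2.536)^2 + (-3.8319)^2) = 4.595079
Step 2: Project.
Since ||x|| <= R, proj = x (no scaling needed).
proj(x) = [-2.536, -3.8319]
Step 3: Dot product.
a^T * proj(x) = 1*(-2.536) + 1*(-3.8319) = -6.3679


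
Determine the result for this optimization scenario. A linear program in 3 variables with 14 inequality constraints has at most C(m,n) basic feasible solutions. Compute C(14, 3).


Each vertex corresponds to some choice of n active constraints out of m, so the number of vertices is at most C(m, n) = m! / (n!(m-n)!).
m = 14, n = 3
Numerator: 14 * 13 * 12
Denominator: 3! = 6
C(14, 3) = 364


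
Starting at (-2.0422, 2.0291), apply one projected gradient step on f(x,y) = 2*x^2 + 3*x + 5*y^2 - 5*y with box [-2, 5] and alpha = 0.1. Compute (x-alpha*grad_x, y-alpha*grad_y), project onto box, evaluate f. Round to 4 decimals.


Step 1: Compute gradient at (-2.0422, 2.0291).
grad_x = 2*2*-2.0422 + 3 = -5.1688
grad_y = 2*5*2.0291 - 5 = 15.291
Step 2: Gradient step.
x_raw = -2.0422 - 0.1*-5.1688 = -1.5253
y_raw = 2.0291 - 0.1*15.291 = 0.5
Step 3: Project onto [-2, 5].
x_proj = clip(-1.5253) = -1.5253
y_proj = clip(0.5) = 0.5
Step 4: Evaluate f.
f(-1.5253, 0.5) = -1.1728


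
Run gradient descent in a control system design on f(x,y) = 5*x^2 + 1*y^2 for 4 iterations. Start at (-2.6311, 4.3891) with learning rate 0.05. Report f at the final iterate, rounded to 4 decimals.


Gradient descent on f(x,y) = 5*x^2 + 1*y^2.
Starting point: (-2.6311, 4.3891), alpha = 0.05
Step 1: grad_x = 2*5*-2.6311 = -26.311, grad_y = 2*1*4.3891 = 8.7782
  x_1 = -2.6311 - 0.05*-26.311 = -1.3156
  y_1 = 4.3891 - 0.05*8.7782 = 3.9502
Step 2: grad_x = 2*5*-1.3156 = -13.1555, grad_y = 2*1*3.9502 = 7.9004
  x_2 = -1.3156 - 0.05*-13.1555 = -0.6578
  y_2 = 3.9502 - 0.05*7.9004 = 3.5552
Step 3: grad_x = 2*5*-0.6578 = -6.5778, grad_y = 2*1*3.5552 = 7.1103
  x_3 = -0.6578 - 0.05*-6.5778 = -0.3289
  y_3 = 3.5552 - 0.05*7.1103 = 3.1997
Step 4: grad_x = 2*5*-0.3289 = -3.2889, grad_y = 2*1*3.1997 = 6.3993
  x_4 = -0.3289 - 0.05*-3.2889 = -0.1644
  y_4 = 3.1997 - 0.05*6.3993 = 2.8797
f(-0.1644, 2.8797) = 5*(-0.1644)^2 + 1*2.8797^2 = 8.4278


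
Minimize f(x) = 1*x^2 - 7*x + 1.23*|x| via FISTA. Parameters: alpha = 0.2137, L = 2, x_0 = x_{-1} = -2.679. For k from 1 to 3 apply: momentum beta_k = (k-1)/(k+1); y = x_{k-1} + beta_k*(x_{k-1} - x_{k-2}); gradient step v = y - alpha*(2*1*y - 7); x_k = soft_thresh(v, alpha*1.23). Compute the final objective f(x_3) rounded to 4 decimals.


FISTA on f(x) = 1*x^2 - 7*x + 1.23*|x|
L = 2, alpha = 0.2137
Iteration 1: beta = 0.0, y = -2.679 + 0.0*(-2.679 + 2.679) = -2.679
  grad(y) = -12.358, v = y - alpha*grad = -0.0381
  prox(v) = soft_thresh(-0.0381, 0.2629) = 0.0
Iteration 2: beta = 0.3333, y = 0.0 + 0.3333*(0.0 + 2.679) = 0.893
  grad(y) = -5.214, v = y - alpha*grad = 2.0072
  prox(v) = soft_thresh(2.0072, 0.2629) = 1.7444
Iteration 3: beta = 0.5, y = 1.7444 + 0.5*(1.7444 - 0.0) = 2.6166
  grad(y) = -1.7669, v = y - alpha*grad = 2.9941
  prox(v) = soft_thresh(2.9941, 0.2629) = 2.7313
f(x_3) = 1*2.7313^2 - 7*2.7313 + 1.23*|2.7313| = -8.2996


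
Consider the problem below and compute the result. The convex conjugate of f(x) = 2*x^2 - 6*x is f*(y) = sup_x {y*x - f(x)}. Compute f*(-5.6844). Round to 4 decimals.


f*(y) = sup_x {y*x - a*x^2 - b*x} = sup_x {(y-b)*x - a*x^2}
FOC: (y - b) - 2a*x = 0 => x* = (y - b)/(2a)
x* = (-5.6844 + 6)/(2*2) = 0.0789
f*(-5.6844) = (y-b)^2/(4a) = (-5.6844 + 6)^2/(4*2)
= 0.0996/8 = 0.0125


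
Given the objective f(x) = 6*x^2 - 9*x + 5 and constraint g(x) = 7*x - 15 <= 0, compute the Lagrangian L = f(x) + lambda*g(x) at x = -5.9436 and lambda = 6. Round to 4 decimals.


Step 1: Evaluate f(x).
f(-5.9436) = 6*(-5.9436)^2 - 9*(-5.9436) + 5 = 270.4507
Step 2: Evaluate g(x).
g(-5.9436) = 7*-5.9436 - 15 = -56.6052
Step 3: Compute Lagrangian.
L = 270.4507 + 6*-56.6052 = -69.1805


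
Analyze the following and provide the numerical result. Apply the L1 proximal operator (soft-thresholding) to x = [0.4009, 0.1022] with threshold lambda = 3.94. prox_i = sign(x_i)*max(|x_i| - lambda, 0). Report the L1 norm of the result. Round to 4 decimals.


Soft-thresholding with lambda = 3.94:
prox(0.4009) = sign(0.4009)*max(|0.4009| - 3.94, 0) = 0.0
prox(0.1022) = sign(0.1022)*max(|0.1022| - 3.94, 0) = 0.0
prox(x) = [0.0, 0.0]
||prox(x)||_1 = 0.0 + 0.0 = 0.0


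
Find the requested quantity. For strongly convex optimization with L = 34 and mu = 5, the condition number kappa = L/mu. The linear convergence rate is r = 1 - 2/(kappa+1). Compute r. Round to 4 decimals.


Step 1: Compute the condition number.
kappa = L/mu = 34/5 = 6.8
Step 2: Compute the convergence rate.
r = 1 - 2/(kappa + 1) = 1 - 2*mu/(L + mu) = (L - mu)/(L + mu) = 29/39 = 0.7436


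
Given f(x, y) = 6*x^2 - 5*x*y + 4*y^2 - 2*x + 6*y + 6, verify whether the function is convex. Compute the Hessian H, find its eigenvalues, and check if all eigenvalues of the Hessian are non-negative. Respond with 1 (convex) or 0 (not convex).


The Hessian of f(x,y) = 6*x^2 - 5*x*y + 4*y^2 - 2*x + 6*y + 6 is:
H = [[12, -5], [-5, 8]]
Trace = 12 + 8 = 20
Determinant = 12*8 - (-5)^2 = 71
Discriminant = (20)^2 - 4*71 = 116.0
Eigenvalues: lambda_1 = 4.6148, lambda_2 = 15.3852
The function is convex.

1


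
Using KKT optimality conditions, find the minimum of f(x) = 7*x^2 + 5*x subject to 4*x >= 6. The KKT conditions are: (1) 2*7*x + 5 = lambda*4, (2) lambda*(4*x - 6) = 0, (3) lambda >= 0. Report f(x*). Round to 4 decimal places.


Step 1: Try lambda = 0 (constraint inactive).
x_unc = -5/(2*7) = -0.3571
Check: 4*-0.3571 = -1.4284 < 6 -- violated!
Step 2: Constraint must be active: 4*x = 6
x* = 6/4 = 1.5
lambda = (2*7*1.5 + 5)/4 = 6.5
Step 3: Compute optimal value.
f(x*) = 7*1.5^2 + 5*1.5 = 23.25


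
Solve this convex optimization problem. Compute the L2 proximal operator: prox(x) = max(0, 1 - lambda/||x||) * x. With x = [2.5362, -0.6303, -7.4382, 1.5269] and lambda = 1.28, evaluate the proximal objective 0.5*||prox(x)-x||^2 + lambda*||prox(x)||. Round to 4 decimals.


Step 1: Compute ||x||.
||x|| = 8.0304
Step 2: Compute scaling factor.
scale = max(0, 1 - 1.28/8.0304) = 0.8406
Step 3: prox(x) = [2.1319, -0.5298, -6.2526, 1.2835]
||prox(x)|| = 6.7504
Step 4: Proximal objective.
0.5*||prox-x||^2 = 0.8192
lambda*||prox|| = 8.6405
Total = 9.4598


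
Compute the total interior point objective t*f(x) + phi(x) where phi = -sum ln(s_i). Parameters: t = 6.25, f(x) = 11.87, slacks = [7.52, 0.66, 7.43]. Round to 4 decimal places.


Step 1: Compute log-barrier.
ln values: [2.0176, -0.4155, 2.0055]
phi = -(2.0176 - 0.4155 + 2.0055) = -3.6076
Step 2: Compute augmented objective.
t*f(x) = 6.25*11.87 = 74.1875
Total = 74.1875 - 3.6076 = 70.5799


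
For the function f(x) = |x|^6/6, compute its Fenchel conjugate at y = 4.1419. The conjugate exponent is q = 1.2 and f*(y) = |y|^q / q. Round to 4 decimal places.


The conjugate exponent q satisfies 1/p + 1/q = 1.
p = 6, so q = 6/(6 - 1) = 1.2
|y|^q = 4.1419^1.2 = 5.5035
f*(4.1419) = 5.5035 / 1.2 = 4.5863


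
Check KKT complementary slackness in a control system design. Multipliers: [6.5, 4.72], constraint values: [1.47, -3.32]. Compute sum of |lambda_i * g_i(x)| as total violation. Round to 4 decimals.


KKT complementary slackness check:
lambda_1 * g_1 = 6.5 * 1.47 = 9.555
lambda_2 * g_2 = 4.72 * -3.32 = -15.6704
Total violation = 9.555 + 15.6704 = 25.2254


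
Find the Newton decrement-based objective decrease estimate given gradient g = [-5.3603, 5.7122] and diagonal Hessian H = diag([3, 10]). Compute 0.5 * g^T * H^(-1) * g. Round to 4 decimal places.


Step 1: H is diagonal, so H^(-1) * g = [-1.7868, 0.5712].
Step 2: g^T H^(-1) g = sum_i g_i^2 / H_ii
  = (-5.3603)^2/3 + (5.7122)^2/10
  = 9.5776 + 3.2629 = 12.8405
Step 3: Objective decrease = 0.5 * g^T H^(-1) g = 6.4203


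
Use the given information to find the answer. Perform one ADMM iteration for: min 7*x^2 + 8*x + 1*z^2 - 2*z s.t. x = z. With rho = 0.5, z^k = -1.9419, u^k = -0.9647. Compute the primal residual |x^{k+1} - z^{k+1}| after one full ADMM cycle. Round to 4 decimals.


ADMM iteration with rho = 0.5, z^k = -1.9419, u^k = -0.9647
Step 1: x-update.
Minimize 7*x^2 + 8*x + (0.5/2)*(x + 1.9419 - 0.9647)^2
FOC: (2*7 + 0.5)*x = -8 + 0.5*(-1.9419 + 0.9647)
x^{k+1} = -0.5854
Step 2: z-update.
Minimize 1*z^2 - 2*z + (0.5/2)*(-0.5854 - z - 0.9647)^2
FOC: (2*1 + 0.5)*z = 2 + 0.5*(-0.5854 - 0.9647)
z^{k+1} = 0.49
Step 3: u-update.
u^{k+1} = -0.9647 - 0.5854 - 0.49 = -2.0401
Step 4: Primal residual = |-0.5854 - 0.49| = 1.0754


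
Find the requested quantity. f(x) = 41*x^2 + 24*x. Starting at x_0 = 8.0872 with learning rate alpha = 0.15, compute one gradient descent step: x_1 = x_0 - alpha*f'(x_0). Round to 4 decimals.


We compute the gradient at x_0 and apply the update.
f'(x) = 82*x + 24
f'(8.0872) = 82*8.0872 + 24 = 687.1504
x_1 = 8.0872 - 0.15*687.1504 = -94.9854


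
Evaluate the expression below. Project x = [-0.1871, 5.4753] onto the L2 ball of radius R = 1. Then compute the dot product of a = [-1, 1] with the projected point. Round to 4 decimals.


Step 1: Compute ||x|| (intermediates to 6 decimals).
||x|| = sqrt((-0.1871)^2 + 5.4753^2) = 5.478496
Step 2: Project.
Since ||x|| > R, scale = R/||x|| = 1/5.478496 = 0.182532, proj(x) = scale * x
proj(x) = [-0.034152, 0.999417]
Step 3: Dot product.
a^T * proj(x) = -1*(-0.034152) + 1*0.999417 = 1.0336


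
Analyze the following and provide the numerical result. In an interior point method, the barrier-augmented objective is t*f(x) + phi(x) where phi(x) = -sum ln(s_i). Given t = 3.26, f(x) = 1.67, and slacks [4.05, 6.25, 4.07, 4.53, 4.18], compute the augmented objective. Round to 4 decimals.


Step 1: Compute log-barrier.
ln values: [1.3987, 1.8326, 1.4036, 1.5107, 1.4303]
phi = -(1.3987 + 1.8326 + 1.4036 + 1.5107 + 1.4303) = -7.576
Step 2: Compute augmented objective.
t*f(x) = 3.26*1.67 = 5.4442
Total = 5.4442 - 7.576 = -2.1318


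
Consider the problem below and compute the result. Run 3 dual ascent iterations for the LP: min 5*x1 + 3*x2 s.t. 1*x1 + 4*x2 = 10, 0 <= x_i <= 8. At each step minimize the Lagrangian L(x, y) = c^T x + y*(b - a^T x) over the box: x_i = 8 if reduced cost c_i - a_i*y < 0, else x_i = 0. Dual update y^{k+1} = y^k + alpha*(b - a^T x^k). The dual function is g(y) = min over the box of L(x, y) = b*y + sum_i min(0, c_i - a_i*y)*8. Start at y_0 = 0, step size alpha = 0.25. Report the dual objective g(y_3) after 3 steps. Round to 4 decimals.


Dual ascent for LP: min 5*x1 + 3*x2, 1*x1 + 4*x2 = 10, 0 <= x_i <= 8
Step 1: y^k = 0.0, reduced costs: (5.0, 3.0)
  x^k = (0.0, 0.0), subgradient = b - a^T x = 10.0
  y^{k+1} = 0.0 + 0.25*10.0 = 2.5
Step 2: y^k = 2.5, reduced costs: (2.5, -7.0)
  x^k = (0.0, 8.0), subgradient = b - a^T x = -22.0
  y^{k+1} = 2.5 + 0.25*-22.0 = -3.0
Step 3: y^k = -3.0, reduced costs: (8.0, 15.0)
  x^k = (0.0, 0.0), subgradient = b - a^T x = 10.0
  y^{k+1} = -3.0 + 0.25*10.0 = -0.5
Dual objective at y_3 = -0.5: reduced costs (5.5, 5.0), box minimizer x = (0.0, 0.0)
g(y_3) = b*y + (c1 - a1*y)*x1 + (c2 - a2*y)*x2 = 10*(-0.5) + 5.5*0.0 + 5.0*0.0 = -5.0 + 0.0 + 0.0 = -5.0


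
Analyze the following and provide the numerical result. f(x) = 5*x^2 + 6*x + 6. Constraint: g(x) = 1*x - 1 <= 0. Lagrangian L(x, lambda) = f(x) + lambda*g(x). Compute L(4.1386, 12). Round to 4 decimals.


Step 1: Evaluate f(x).
f(4.1386) = 5*4.1386^2 + 6*4.1386 + 6 = 116.4716
Step 2: Evaluate g(x).
g(4.1386) = 1*4.1386 - 1 = 3.1386
Step 3: Compute Lagrangian.
L = 116.4716 + 12*3.1386 = 154.1348


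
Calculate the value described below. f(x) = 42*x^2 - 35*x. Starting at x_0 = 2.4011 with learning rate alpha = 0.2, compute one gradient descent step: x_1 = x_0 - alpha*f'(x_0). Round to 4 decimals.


We compute the gradient at x_0 and apply the update.
f'(x) = 84*x - 35
f'(2.4011) = 84*2.4011 - 35 = 166.6924
x_1 = 2.4011 - 0.2*166.6924 = -30.9374


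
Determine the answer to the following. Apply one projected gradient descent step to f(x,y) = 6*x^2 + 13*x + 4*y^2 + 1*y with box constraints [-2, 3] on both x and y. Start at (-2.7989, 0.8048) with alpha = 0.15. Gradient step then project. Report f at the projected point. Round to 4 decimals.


Step 1: Compute gradient at (-2.7989, 0.8048).
grad_x = 2*6*-2.7989 + 13 = -20.5868
grad_y = 2*4*0.8048 + 1 = 7.4384
Step 2: Gradient step.
x_raw = -2.7989 - 0.15*-20.5868 = 0.2891
y_raw = 0.8048 - 0.15*7.4384 = -0.311
Step 3: Project onto [-2, 3].
x_proj = clip(0.2891) = 0.2891
y_proj = clip(-0.311) = -0.311
Step 4: Evaluate f.
f(0.2891, -0.311) = 4.3359


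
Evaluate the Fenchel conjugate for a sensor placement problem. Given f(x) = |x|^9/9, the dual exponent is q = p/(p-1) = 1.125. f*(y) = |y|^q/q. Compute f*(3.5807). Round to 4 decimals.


The conjugate exponent q satisfies 1/p + 1/q = 1.
p = 9, so q = 9/(9 - 1) = 1.125
|y|^q = 3.5807^1.125 = 4.1997
f*(3.5807) = 4.1997 / 1.125 = 3.733


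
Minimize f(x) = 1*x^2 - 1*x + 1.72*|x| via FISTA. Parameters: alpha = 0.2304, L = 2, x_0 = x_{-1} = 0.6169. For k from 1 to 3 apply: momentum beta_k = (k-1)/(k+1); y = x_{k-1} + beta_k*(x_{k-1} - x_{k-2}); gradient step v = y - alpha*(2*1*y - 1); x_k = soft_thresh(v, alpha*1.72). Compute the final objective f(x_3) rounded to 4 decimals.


FISTA on f(x) = 1*x^2 - 1*x + 1.72*|x|
L = 2, alpha = 0.2304
Iteration 1: beta = 0.0, y = 0.6169 + 0.0*(0.6169 - 0.6169) = 0.6169
  grad(y) = 0.2338, v = y - alpha*grad = 0.563
  prox(v) = soft_thresh(0.563, 0.3963) = 0.1667
Iteration 2: beta = 0.3333, y = 0.1667 + 0.3333*(0.1667 - 0.6169) = 0.0167
  grad(y) = -0.9666, v = y - alpha*grad = 0.2394
  prox(v) = soft_thresh(0.2394, 0.3963) = 0.0
Iteration 3: beta = 0.5, y = 0.0 + 0.5*(0.0 - 0.1667) = -0.0834
  grad(y) = -1.1667, v = y - alpha*grad = 0.1854
  prox(v) = soft_thresh(0.1854, 0.3963) = 0.0
f(x_3) = 1*0.0^2 - 1*0.0 + 1.72*|0.0| = 0.0


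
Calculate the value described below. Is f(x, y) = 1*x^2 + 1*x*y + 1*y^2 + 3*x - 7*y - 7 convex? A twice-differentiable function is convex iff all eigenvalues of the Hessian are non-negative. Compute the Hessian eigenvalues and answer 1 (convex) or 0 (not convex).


The Hessian of f(x,y) = 1*x^2 + 1*x*y + 1*y^2 + 3*x - 7*y - 7 is:
H = [[2, 1], [1, 2]]
Trace = 2 + 2 = 4
Determinant = 2*2 - (1)^2 = 3
Discriminant = (4)^2 - 4*3 = 4.0
Eigenvalues: lambda_1 = 1.0, lambda_2 = 3.0
The function is convex.

1


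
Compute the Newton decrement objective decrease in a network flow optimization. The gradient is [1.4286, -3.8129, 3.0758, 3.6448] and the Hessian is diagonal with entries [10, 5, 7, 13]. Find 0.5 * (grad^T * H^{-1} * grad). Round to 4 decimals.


Step 1: H is diagonal, so H^(-1) * g = [0.1429, -0.7626, 0.4394, 0.2804].
Step 2: g^T H^(-1) g = sum_i g_i^2 / H_ii
  = (1.4286)^2/10 + (-3.8129)^2/5 + (3.0758)^2/7 + (3.6448)^2/13
  = 0.2041 + 2.9076 + 1.3515 + 1.0219 = 5.4851
Step 3: Objective decrease = 0.5 * g^T H^(-1) g = 2.7426


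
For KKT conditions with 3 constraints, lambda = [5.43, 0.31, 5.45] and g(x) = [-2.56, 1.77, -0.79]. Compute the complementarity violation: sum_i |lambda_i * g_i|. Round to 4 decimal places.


KKT complementary slackness check:
lambda_1 * g_1 = 5.43 * -2.56 = -13.9008
lambda_2 * g_2 = 0.31 * 1.77 = 0.5487
lambda_3 * g_3 = 5.45 * -0.79 = -4.3055
Total violation = 13.9008 + 0.5487 + 4.3055 = 18.755


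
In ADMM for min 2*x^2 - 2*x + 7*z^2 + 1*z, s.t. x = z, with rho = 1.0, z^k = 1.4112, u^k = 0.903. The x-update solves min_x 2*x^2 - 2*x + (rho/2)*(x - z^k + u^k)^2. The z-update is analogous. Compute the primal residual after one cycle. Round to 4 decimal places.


ADMM iteration with rho = 1.0, z^k = 1.4112, u^k = 0.903
Step 1: x-update.
Minimize 2*x^2 - 2*x + (1.0/2)*(x - 1.4112 + 0.903)^2
FOC: (2*2 + 1.0)*x = 2 + 1.0*(1.4112 - 0.903)
x^{k+1} = 0.5016
Step 2: z-update.
Minimize 7*z^2 + 1*z + (1.0/2)*(0.5016 - z + 0.903)^2
FOC: (2*7 + 1.0)*z = -1 + 1.0*(0.5016 + 0.903)
z^{k+1} = 0.027
Step 3: u-update.
u^{k+1} = 0.903 + 0.5016 - 0.027 = 1.3777
Step 4: Primal residual = |0.5016 - 0.027| = 0.4747


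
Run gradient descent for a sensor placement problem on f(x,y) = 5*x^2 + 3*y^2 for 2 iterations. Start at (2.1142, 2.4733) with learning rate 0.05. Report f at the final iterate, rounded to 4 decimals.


Gradient descent on f(x,y) = 5*x^2 + 3*y^2.
Starting point: (2.1142, 2.4733), alpha = 0.05
Step 1: grad_x = 2*5*2.1142 = 21.142, grad_y = 2*3*2.4733 = 14.8398
  x_1 = 2.1142 - 0.05*21.142 = 1.0571
  y_1 = 2.4733 - 0.05*14.8398 = 1.7313
Step 2: grad_x = 2*5*1.0571 = 10.571, grad_y = 2*3*1.7313 = 10.3879
  x_2 = 1.0571 - 0.05*10.571 = 0.5286
  y_2 = 1.7313 - 0.05*10.3879 = 1.2119
f(0.5286, 1.2119) = 5*0.5286^2 + 3*1.2119^2 = 5.8031


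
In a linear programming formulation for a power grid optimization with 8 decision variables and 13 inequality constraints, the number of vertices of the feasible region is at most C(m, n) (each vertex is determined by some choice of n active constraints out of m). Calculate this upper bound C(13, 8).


Each vertex corresponds to some choice of n active constraints out of m, so the number of vertices is at most C(m, n) = m! / (n!(m-n)!).
m = 13, n = 8
Numerator: 13 * 12 * 11 * 10 * 9 * 8 * 7 * 6
Denominator: 8! = 40320
C(13, 8) = 1287


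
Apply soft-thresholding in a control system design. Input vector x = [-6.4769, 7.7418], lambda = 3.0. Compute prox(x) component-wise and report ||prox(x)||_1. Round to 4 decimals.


Soft-thresholding with lambda = 3.0:
prox(-6.4769) = sign(-6.4769)*max(|-6.4769| - 3.0, 0) = -3.4769
prox(7.7418) = sign(7.7418)*max(|7.7418| - 3.0, 0) = 4.7418
prox(x) = [-3.4769, 4.7418]
||prox(x)||_1 = 3.4769 + 4.7418 = 8.2187


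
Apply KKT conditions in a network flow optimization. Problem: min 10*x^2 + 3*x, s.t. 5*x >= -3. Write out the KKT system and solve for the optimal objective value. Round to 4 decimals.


Step 1: Try lambda = 0 (constraint inactive).
Stationarity: 2*10*x + 3 = 0
x* = -3/(2*10) = -0.15
Check constraint: 5*-0.15 = -0.75 >= -3 -- satisfied.
Step 2: Compute optimal value.
f(x*) = 10*(-0.15)^2 + 3*(-0.15) = -0.225


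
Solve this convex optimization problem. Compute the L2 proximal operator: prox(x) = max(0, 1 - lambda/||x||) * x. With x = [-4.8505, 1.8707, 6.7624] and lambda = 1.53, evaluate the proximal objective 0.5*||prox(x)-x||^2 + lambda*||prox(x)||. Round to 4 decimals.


Step 1: Compute ||x||.
||x|| = 8.5298
Step 2: Compute scaling factor.
scale = max(0, 1 - 1.53/8.5298) = 0.8206
Step 3: prox(x) = [-3.9805, 1.5351, 5.5494]
||prox(x)|| = 6.9998
Step 4: Proximal objective.
0.5*||prox-x||^2 = 1.1705
lambda*||prox|| = 10.7097
Total = 11.8801


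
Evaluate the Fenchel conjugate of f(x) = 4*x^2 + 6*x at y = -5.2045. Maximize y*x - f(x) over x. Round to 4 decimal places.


f*(y) = sup_x {y*x - a*x^2 - b*x} = sup_x {(y-b)*x - a*x^2}
FOC: (y - b) - 2a*x = 0 => x* = (y - b)/(2a)
x* = (-5.2045 - 6)/(2*4) = -1.4006
f*(-5.2045) = (y-b)^2/(4a) = (-5.2045 - 6)^2/(4*4)
= 125.5408/16 = 7.8463


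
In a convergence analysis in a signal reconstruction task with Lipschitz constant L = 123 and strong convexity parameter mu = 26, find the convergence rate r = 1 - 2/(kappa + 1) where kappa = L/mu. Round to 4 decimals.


Step 1: Compute the condition number.
kappa = L/mu = 123/26 = 4.7308
Step 2: Compute the convergence rate.
r = 1 - 2/(kappa + 1) = 1 - 2*mu/(L + mu) = (L - mu)/(L + mu) = 97/149 = 0.651


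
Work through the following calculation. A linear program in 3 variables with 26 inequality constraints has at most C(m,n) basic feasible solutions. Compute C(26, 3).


Each vertex corresponds to some choice of n active constraints out of m, so the number of vertices is at most C(m, n) = m! / (n!(m-n)!).
m = 26, n = 3
Numerator: 26 * 25 * 24
Denominator: 3! = 6
C(26, 3) = 2600


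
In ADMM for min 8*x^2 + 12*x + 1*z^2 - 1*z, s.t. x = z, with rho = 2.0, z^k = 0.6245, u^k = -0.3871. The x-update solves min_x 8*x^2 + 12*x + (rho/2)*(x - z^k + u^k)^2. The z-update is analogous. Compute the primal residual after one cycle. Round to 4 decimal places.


ADMM iteration with rho = 2.0, z^k = 0.6245, u^k = -0.3871
Step 1: x-update.
Minimize 8*x^2 + 12*x + (2.0/2)*(x - 0.6245 - 0.3871)^2
FOC: (2*8 + 2.0)*x = -12 + 2.0*(0.6245 + 0.3871)
x^{k+1} = -0.5543
Step 2: z-update.
Minimize 1*z^2 - 1*z + (2.0/2)*(-0.5543 - z - 0.3871)^2
FOC: (2*1 + 2.0)*z = 1 + 2.0*(-0.5543 - 0.3871)
z^{k+1} = -0.2207
Step 3: u-update.
u^{k+1} = -0.3871 - 0.5543 + 0.2207 = -0.7207
Step 4: Primal residual = |-0.5543 + 0.2207| = 0.3336


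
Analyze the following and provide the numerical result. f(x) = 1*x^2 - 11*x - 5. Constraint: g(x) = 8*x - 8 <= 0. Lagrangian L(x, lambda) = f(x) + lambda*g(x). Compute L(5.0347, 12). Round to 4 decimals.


Step 1: Evaluate f(x).
f(5.0347) = 1*5.0347^2 - 11*5.0347 - 5 = -35.0335
Step 2: Evaluate g(x).
g(5.0347) = 8*5.0347 - 8 = 32.2776
Step 3: Compute Lagrangian.
L = -35.0335 + 12*32.2776 = 352.2977


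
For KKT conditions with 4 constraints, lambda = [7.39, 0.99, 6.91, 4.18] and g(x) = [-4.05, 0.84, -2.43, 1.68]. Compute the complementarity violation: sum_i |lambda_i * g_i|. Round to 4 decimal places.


KKT complementary slackness check:
lambda_1 * g_1 = 7.39 * -4.05 = -29.9295
lambda_2 * g_2 = 0.99 * 0.84 = 0.8316
lambda_3 * g_3 = 6.91 * -2.43 = -16.7913
lambda_4 * g_4 = 4.18 * 1.68 = 7.0224
Total violation = 29.9295 + 0.8316 + 16.7913 + 7.0224 = 54.5748


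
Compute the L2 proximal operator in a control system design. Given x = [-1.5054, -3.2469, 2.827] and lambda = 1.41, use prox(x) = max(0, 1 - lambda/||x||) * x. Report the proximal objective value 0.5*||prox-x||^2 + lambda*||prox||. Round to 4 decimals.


Step 1: Compute ||x||.
||x|| = 4.5608
Step 2: Compute scaling factor.
scale = max(0, 1 - 1.41/4.5608) = 0.6908
Step 3: prox(x) = [-1.04, -2.2431, 1.953]
||prox(x)|| = 3.1508
Step 4: Proximal objective.
0.5*||prox-x||^2 = 0.9941
lambda*||prox|| = 4.4426
Total = 5.4366


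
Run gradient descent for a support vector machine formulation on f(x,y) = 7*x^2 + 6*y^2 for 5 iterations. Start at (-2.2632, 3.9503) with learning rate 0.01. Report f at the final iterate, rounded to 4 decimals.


Gradient descent on f(x,y) = 7*x^2 + 6*y^2.
Starting point: (-2.2632, 3.9503), alpha = 0.01
Step 1: grad_x = 2*7*-2.2632 = -31.6848, grad_y = 2*6*3.9503 = 47.4036
  x_1 = -2.2632 - 0.01*-31.6848 = -1.9464
  y_1 = 3.9503 - 0.01*47.4036 = 3.4763
Step 2: grad_x = 2*7*-1.9464 = -27.2489, grad_y = 2*6*3.4763 = 41.7152
  x_2 = -1.9464 - 0.01*-27.2489 = -1.6739
  y_2 = 3.4763 - 0.01*41.7152 = 3.0591
Step 3: grad_x = 2*7*-1.6739 = -23.4341, grad_y = 2*6*3.0591 = 36.7093
  x_3 = -1.6739 - 0.01*-23.4341 = -1.4395
  y_3 = 3.0591 - 0.01*36.7093 = 2.692
Step 4: grad_x = 2*7*-1.4395 = -20.1533, grad_y = 2*6*2.692 = 32.3042
  x_4 = -1.4395 - 0.01*-20.1533 = -1.238
  y_4 = 2.692 - 0.01*32.3042 = 2.369
Step 5: grad_x = 2*7*-1.238 = -17.3318, grad_y = 2*6*2.369 = 28.4277
  x_5 = -1.238 - 0.01*-17.3318 = -1.0647
  y_5 = 2.369 - 0.01*28.4277 = 2.0847
f(-1.0647, 2.0847) = 7*(-1.0647)^2 + 6*2.0847^2 = 34.0105


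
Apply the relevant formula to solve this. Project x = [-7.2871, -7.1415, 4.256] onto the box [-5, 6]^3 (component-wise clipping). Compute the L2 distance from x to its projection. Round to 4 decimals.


Project each component onto [-5, 6].
clip(-7.2871) = -5.0, clip(-7.1415) = -5.0, clip(4.256) = 4.256
Projection = [-5.0, -5.0, 4.256]
Squared diffs: [5.2308, 4.586, 0.0]
Distance = sqrt(9.8168) = 3.1332


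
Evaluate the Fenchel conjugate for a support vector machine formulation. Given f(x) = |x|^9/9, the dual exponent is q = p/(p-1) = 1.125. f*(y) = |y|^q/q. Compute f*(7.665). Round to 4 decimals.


The conjugate exponent q satisfies 1/p + 1/q = 1.
p = 9, so q = 9/(9 - 1) = 1.125
|y|^q = 7.665^1.125 = 9.8873
f*(7.665) = 9.8873 / 1.125 = 8.7887


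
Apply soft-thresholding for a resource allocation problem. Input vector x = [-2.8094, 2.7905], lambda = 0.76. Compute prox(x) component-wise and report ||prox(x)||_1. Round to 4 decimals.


Soft-thresholding with lambda = 0.76:
prox(-2.8094) = sign(-2.8094)*max(|-2.8094| - 0.76, 0) = -2.0494
prox(2.7905) = sign(2.7905)*max(|2.7905| - 0.76, 0) = 2.0305
prox(x) = [-2.0494, 2.0305]
||prox(x)||_1 = 2.0494 + 2.0305 = 4.0799


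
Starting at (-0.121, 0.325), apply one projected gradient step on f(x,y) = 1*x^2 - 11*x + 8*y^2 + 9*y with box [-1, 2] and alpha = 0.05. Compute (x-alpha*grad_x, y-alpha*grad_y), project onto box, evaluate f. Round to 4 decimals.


Step 1: Compute gradient at (-0.121, 0.325).
grad_x = 2*1*-0.121 - 11 = -11.242
grad_y = 2*8*0.325 + 9 = 14.2
Step 2: Gradient step.
x_raw = -0.121 - 0.05*-11.242 = 0.4411
y_raw = 0.325 - 0.05*14.2 = -0.385
Step 3: Project onto [-1, 2].
x_proj = clip(0.4411) = 0.4411
y_proj = clip(-0.385) = -0.385
Step 4: Evaluate f.
f(0.4411, -0.385) = -6.9367


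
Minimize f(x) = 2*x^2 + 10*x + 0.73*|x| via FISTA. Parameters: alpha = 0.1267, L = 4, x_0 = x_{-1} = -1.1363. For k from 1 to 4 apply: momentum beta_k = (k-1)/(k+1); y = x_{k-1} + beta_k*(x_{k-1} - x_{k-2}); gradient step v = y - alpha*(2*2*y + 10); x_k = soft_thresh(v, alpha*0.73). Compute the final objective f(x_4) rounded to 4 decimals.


FISTA on f(x) = 2*x^2 + 10*x + 0.73*|x|
L = 4, alpha = 0.1267
Iteration 1: beta = 0.0, y = -1.1363 + 0.0*(-1.1363 + 1.1363) = -1.1363
  grad(y) = 5.4548, v = y - alpha*grad = -1.8274
  prox(v) = soft_thresh(-1.8274, 0.0925) = -1.7349
Iteration 2: beta = 0.3333, y = -1.7349 + 0.3333*(-1.7349 + 1.1363) = -1.9345
  grad(y) = 2.2621, v = y - alpha*grad = -2.2211
  prox(v) = soft_thresh(-2.2211, 0.0925) = -2.1286
Iteration 3: beta = 0.5, y = -2.1286 + 0.5*(-2.1286 + 1.7349) = -2.3254
  grad(y) = 0.6983, v = y - alpha*grad = -2.4139
  prox(v) = soft_thresh(-2.4139, 0.0925) = -2.3214
Iteration 4: beta = 0.6, y = -2.3214 + 0.6*(-2.3214 + 2.1286) = -2.4371
  grad(y) = 0.2516, v = y - alpha*grad = -2.469
  prox(v) = soft_thresh(-2.469, 0.0925) = -2.3765
f(x_4) = 2*(-2.3765)^2 + 10*(-2.3765) + 0.73*|-2.3765| = -10.7347


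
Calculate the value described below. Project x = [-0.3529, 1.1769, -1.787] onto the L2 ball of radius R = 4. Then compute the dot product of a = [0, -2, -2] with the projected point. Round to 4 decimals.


Step 1: Compute ||x|| (intermediates to 6 decimals).
||x|| = sqrt((-0.3529)^2 + 1.1769^2 + (-1.787)^2) = 2.16864
Step 2: Project.
Since ||x|| <= R, proj = x (no scaling needed).
proj(x) = [-0.3529, 1.1769, -1.787]
Step 3: Dot product.
a^T * proj(x) = 0*(-0.3529) - 2*1.1769 - 2*(-1.787) = 1.2202


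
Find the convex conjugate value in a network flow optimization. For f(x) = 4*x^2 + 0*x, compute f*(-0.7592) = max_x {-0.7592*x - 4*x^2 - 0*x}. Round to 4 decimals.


f*(y) = sup_x {y*x - a*x^2 - b*x} = sup_x {(y-b)*x - a*x^2}
FOC: (y - b) - 2a*x = 0 => x* = (y - b)/(2a)
x* = (-0.7592 - 0)/(2*4) = -0.0949
f*(-0.7592) = (y-b)^2/(4a) = (-0.7592 - 0)^2/(4*4)
= 0.5764/16 = 0.036


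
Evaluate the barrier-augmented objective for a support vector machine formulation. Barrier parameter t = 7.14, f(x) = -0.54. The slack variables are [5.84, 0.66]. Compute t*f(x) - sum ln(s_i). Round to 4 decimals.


Step 1: Compute log-barrier.
ln values: [1.7647, -0.4155]
phi = -(1.7647 - 0.4155) = -1.3492
Step 2: Compute augmented objective.
t*f(x) = 7.14*-0.54 = -3.8556
Total = -3.8556 - 1.3492 = -5.2048


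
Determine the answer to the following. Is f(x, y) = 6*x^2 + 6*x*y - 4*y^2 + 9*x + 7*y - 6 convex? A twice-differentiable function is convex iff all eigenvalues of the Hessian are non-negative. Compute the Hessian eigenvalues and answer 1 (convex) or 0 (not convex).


The Hessian of f(x,y) = 6*x^2 + 6*x*y - 4*y^2 + 9*x + 7*y - 6 is:
H = [[12, 6], [6, -8]]
Trace = 12 - 8 = 4
Determinant = 12*-8 - (6)^2 = -132
Discriminant = (4)^2 - 4*-132 = 544.0
Eigenvalues: lambda_1 = -9.6619, lambda_2 = 13.6619
The function is not convex.

0


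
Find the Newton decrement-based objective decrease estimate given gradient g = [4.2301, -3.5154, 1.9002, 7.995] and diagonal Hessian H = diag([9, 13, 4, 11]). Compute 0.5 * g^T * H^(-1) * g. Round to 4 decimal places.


Step 1: H is diagonal, so H^(-1) * g = [0.47, -0.2704, 0.4751, 0.7268].
Step 2: g^T H^(-1) g = sum_i g_i^2 / H_ii
  = (4.2301)^2/9 + (-3.5154)^2/13 + (1.9002)^2/4 + (7.995)^2/11
  = 1.9882 + 0.9506 + 0.9027 + 5.8109 = 9.6524
Step 3: Objective decrease = 0.5 * g^T H^(-1) g = 4.8262


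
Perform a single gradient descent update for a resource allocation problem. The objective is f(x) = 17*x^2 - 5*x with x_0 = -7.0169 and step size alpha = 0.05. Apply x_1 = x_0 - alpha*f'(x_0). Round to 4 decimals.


We compute the gradient at x_0 and apply the update.
f'(x) = 34*x - 5
f'(-7.0169) = 34*-7.0169 - 5 = -243.5746
x_1 = -7.0169 - 0.05*-243.5746 = 5.1618


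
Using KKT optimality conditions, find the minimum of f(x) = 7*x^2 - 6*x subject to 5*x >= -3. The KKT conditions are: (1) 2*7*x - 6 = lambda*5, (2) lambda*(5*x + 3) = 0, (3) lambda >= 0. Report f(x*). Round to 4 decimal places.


Step 1: Try lambda = 0 (constraint inactive).
Stationarity: 2*7*x - 6 = 0
x* = 6/(2*7) = 3/7 = 0.4286 (rounded; the exact value 3/7 is used below)
Check constraint: 5*0.4286 = 2.143 >= -3 -- satisfied.
Step 2: Compute optimal value.
f(x*) = 7*(3/7)^2 - 6*(3/7) = -1.2857


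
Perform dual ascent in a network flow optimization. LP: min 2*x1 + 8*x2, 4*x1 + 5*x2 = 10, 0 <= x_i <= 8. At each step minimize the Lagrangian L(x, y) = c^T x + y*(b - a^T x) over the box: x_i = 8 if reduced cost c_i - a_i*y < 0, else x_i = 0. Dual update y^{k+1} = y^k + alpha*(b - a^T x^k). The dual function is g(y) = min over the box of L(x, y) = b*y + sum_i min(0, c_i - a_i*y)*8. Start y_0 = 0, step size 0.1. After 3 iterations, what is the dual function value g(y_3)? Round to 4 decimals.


Dual ascent for LP: min 2*x1 + 8*x2, 4*x1 + 5*x2 = 10, 0 <= x_i <= 8
Step 1: y^k = 0.0, reduced costs: (2.0, 8.0)
  x^k = (0.0, 0.0), subgradient = b - a^T x = 10.0
  y^{k+1} = 0.0 + 0.1*10.0 = 1.0
Step 2: y^k = 1.0, reduced costs: (-2.0, 3.0)
  x^k = (8.0, 0.0), subgradient = b - a^T x = -22.0
  y^{k+1} = 1.0 + 0.1*-22.0 = -1.2
Step 3: y^k = -1.2, reduced costs: (6.8, 14.0)
  x^k = (0.0, 0.0), subgradient = b - a^T x = 10.0
  y^{k+1} = -1.2 + 0.1*10.0 = -0.2
Dual objective at y_3 = -0.2: reduced costs (2.8, 9.0), box minimizer x = (0.0, 0.0)
g(y_3) = b*y + (c1 - a1*y)*x1 + (c2 - a2*y)*x2 = 10*(-0.2) + 2.8*0.0 + 9.0*0.0 = -2.0 + 0.0 + 0.0 = -2.0


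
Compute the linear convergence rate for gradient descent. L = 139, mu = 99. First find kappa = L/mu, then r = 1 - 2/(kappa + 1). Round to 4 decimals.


Step 1: Compute the condition number.
kappa = L/mu = 139/99 = 1.404
Step 2: Compute the convergence rate.
r = 1 - 2/(kappa + 1) = 1 - 2*mu/(L + mu) = (L - mu)/(L + mu) = 40/238 = 0.1681


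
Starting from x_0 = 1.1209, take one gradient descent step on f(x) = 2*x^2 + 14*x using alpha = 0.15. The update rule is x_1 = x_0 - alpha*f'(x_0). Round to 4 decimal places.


We compute the gradient at x_0 and apply the update.
f'(x) = 4*x + 14
f'(1.1209) = 4*1.1209 + 14 = 18.4836
x_1 = 1.1209 - 0.15*18.4836 = -1.6516


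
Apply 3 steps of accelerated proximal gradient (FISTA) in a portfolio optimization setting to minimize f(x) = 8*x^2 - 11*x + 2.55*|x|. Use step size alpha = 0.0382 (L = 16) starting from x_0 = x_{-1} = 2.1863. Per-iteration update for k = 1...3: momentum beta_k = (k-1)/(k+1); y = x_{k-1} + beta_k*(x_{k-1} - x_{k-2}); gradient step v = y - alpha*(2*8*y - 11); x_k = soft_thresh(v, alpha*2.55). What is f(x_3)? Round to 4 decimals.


FISTA on f(x) = 8*x^2 - 11*x + 2.55*|x|
L = 16, alpha = 0.0382
Iteration 1: beta = 0.0, y = 2.1863 + 0.0*(2.1863 - 2.1863) = 2.1863
  grad(y) = 23.9808, v = y - alpha*grad = 1.2702
  prox(v) = soft_thresh(1.2702, 0.0974) = 1.1728
Iteration 2: beta = 0.3333, y = 1.1728 + 0.3333*(1.1728 - 2.1863) = 0.835
  grad(y) = 2.36, v = y - alpha*grad = 0.7448
  prox(v) = soft_thresh(0.7448, 0.0974) = 0.6474
Iteration 3: beta = 0.5, y = 0.6474 + 0.5*(0.6474 - 1.1728) = 0.3847
  grad(y) = -4.8441, v = y - alpha*grad = 0.5698
  prox(v) = soft_thresh(0.5698, 0.0974) = 0.4724
f(x_3) = 8*0.4724^2 - 11*0.4724 + 2.55*|0.4724| = -2.2065


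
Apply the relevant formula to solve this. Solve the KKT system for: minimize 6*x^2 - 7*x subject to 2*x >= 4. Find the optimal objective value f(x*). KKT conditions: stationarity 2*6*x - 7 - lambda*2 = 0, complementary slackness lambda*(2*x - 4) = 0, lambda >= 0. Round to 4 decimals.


Step 1: Try lambda = 0 (constraint inactive).
x_unc = 7/(2*6) = 0.5833
Check: 2*0.5833 = 1.1666 < 4 -- violated!
Step 2: Constraint must be active: 2*x = 4
x* = 4/2 = 2.0
lambda = (2*6*2.0 - 7)/2 = 8.5
Step 3: Compute optimal value.
f(x*) = 6*2.0^2 - 7*2.0 = 10.0


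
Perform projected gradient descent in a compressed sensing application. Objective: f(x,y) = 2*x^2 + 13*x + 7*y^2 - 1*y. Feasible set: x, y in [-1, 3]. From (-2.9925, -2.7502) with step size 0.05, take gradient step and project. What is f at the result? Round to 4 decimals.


Step 1: Compute gradient at (-2.9925, -2.7502).
grad_x = 2*2*-2.9925 + 13 = 1.03
grad_y = 2*7*-2.7502 - 1 = -39.5028
Step 2: Gradient step.
x_raw = -2.9925 - 0.05*1.03 = -3.044
y_raw = -2.7502 - 0.05*-39.5028 = -0.7751
Step 3: Project onto [-1, 3].
x_proj = clip(-3.044) = -1.0
y_proj = clip(-0.7751) = -0.7751
Step 4: Evaluate f.
f(-1.0, -0.7751) = -6.0199


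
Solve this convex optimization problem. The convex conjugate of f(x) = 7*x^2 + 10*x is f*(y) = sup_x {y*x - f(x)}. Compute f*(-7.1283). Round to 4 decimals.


f*(y) = sup_x {y*x - a*x^2 - b*x} = sup_x {(y-b)*x - a*x^2}
FOC: (y - b) - 2a*x = 0 => x* = (y - b)/(2a)
x* = (-7.1283 - 10)/(2*7) = -1.2235
f*(-7.1283) = (y-b)^2/(4a) = (-7.1283 - 10)^2/(4*7)
= 293.3787/28 = 10.4778


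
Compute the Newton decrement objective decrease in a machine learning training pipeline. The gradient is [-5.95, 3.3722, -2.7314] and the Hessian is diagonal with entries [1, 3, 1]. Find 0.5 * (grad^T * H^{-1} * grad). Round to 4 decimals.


Step 1: H is diagonal, so H^(-1) * g = [-5.95, 1.1241, -2.7314].
Step 2: g^T H^(-1) g = sum_i g_i^2 / H_ii
  = (-5.95)^2/1 + (3.3722)^2/3 + (-2.7314)^2/1
  = 35.4025 + 3.7906 + 7.4605 = 46.6536
Step 3: Objective decrease = 0.5 * g^T H^(-1) g = 23.3268


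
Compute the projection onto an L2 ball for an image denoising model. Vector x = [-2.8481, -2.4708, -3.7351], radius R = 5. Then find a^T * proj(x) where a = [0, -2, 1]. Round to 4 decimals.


Step 1: Compute ||x|| (intermediates to 6 decimals).
||x|| = sqrt((-2.8481)^2 + (-2.4708)^2 + (-3.7351)^2) = 5.307306
Step 2: Project.
Since ||x|| > R, scale = R/||x|| = 5/5.307306 = 0.942098, proj(x) = scale * x
proj(x) = [-2.683189, -2.327736, -3.51883]
Step 3: Dot product.
a^T * proj(x) = 0*(-2.683189) - 2*(-2.327736) + 1*(-3.51883) = 1.1366


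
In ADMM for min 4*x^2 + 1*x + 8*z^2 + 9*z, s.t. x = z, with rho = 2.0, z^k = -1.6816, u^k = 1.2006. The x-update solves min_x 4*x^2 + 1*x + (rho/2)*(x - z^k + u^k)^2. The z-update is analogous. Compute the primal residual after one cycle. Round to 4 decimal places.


ADMM iteration with rho = 2.0, z^k = -1.6816, u^k = 1.2006
Step 1: x-update.
Minimize 4*x^2 + 1*x + (2.0/2)*(x + 1.6816 + 1.2006)^2
FOC: (2*4 + 2.0)*x = -1 + 2.0*(-1.6816 - 1.2006)
x^{k+1} = -0.6764
Step 2: z-update.
Minimize 8*z^2 + 9*z + (2.0/2)*(-0.6764 - z + 1.2006)^2
FOC: (2*8 + 2.0)*z = -9 + 2.0*(-0.6764 + 1.2006)
z^{k+1} = -0.4418
Step 3: u-update.
u^{k+1} = 1.2006 - 0.6764 + 0.4418 = 0.9659
Step 4: Primal residual = |-0.6764 + 0.4418| = 0.2347


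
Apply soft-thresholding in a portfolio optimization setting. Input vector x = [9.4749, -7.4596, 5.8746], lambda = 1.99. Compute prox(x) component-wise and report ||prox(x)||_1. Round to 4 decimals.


Soft-thresholding with lambda = 1.99:
prox(9.4749) = sign(9.4749)*max(|9.4749| - 1.99, 0) = 7.4849
prox(-7.4596) = sign(-7.4596)*max(|-7.4596| - 1.99, 0) = -5.4696
prox(5.8746) = sign(5.8746)*max(|5.8746| - 1.99, 0) = 3.8846
prox(x) = [7.4849, -5.4696, 3.8846]
||prox(x)||_1 = 7.4849 + 5.4696 + 3.8846 = 16.8391


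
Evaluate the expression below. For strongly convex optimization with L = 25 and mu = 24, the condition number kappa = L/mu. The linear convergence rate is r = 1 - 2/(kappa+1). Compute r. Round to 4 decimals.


Step 1: Compute the condition number.
kappa = L/mu = 25/24 = 1.0417
Step 2: Compute the convergence rate.
r = 1 - 2/(kappa + 1) = 1 - 2*mu/(L + mu) = (L - mu)/(L + mu) = 1/49 = 0.0204


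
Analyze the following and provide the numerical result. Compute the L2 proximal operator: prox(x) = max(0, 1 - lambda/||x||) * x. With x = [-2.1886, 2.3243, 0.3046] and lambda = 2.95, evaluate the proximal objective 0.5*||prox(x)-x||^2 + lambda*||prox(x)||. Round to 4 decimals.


Step 1: Compute ||x||.
||x|| = 3.207
Step 2: Compute scaling factor.
scale = max(0, 1 - 2.95/3.207) = 0.0801
Step 3: prox(x) = [-0.1754, 0.1863, 0.0244]
||prox(x)|| = 0.257
Step 4: Proximal objective.
0.5*||prox-x||^2 = 4.3513
lambda*||prox|| = 0.7582
Total = 5.1095


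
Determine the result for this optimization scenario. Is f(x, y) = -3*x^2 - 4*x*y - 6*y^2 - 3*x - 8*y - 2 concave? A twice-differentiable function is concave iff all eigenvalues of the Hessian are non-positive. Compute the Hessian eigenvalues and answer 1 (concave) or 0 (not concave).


The Hessian of f(x,y) = -3*x^2 - 4*x*y - 6*y^2 - 3*x - 8*y - 2 is:
H = [[-6, -4], [-4, -12]]
Trace = -6 - 12 = -18
Determinant = -6*-12 - (-4)^2 = 56
Discriminant = (-18)^2 - 4*56 = 100.0
Eigenvalues: lambda_1 = -14.0, lambda_2 = -4.0
The function is concave.

1


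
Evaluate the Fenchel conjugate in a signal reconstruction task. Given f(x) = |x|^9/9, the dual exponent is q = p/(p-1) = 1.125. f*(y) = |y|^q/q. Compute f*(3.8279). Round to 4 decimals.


The conjugate exponent q satisfies 1/p + 1/q = 1.
p = 9, so q = 9/(9 - 1) = 1.125
|y|^q = 3.8279^1.125 = 4.5272
f*(3.8279) = 4.5272 / 1.125 = 4.0242


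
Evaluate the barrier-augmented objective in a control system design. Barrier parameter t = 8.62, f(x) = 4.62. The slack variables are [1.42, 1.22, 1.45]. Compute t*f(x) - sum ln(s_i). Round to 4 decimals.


Step 1: Compute log-barrier.
ln values: [0.3507, 0.1989, 0.3716]
phi = -(0.3507 + 0.1989 + 0.3716) = -0.9211
Step 2: Compute augmented objective.
t*f(x) = 8.62*4.62 = 39.8244
Total = 39.8244 - 0.9211 = 38.9033
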